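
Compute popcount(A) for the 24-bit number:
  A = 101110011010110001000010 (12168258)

101110011010110001000010
1-bits at positions (from bit 0 = LSB): 1, 6, 10, 11, 13, 15, 16, 19, 20, 21, 23
Count = 11

Answer: 11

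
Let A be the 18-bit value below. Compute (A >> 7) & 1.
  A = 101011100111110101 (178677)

Bit 7 is the 8th from the right.
  101011100111110101
            ^
That bit is 1.

Answer: 1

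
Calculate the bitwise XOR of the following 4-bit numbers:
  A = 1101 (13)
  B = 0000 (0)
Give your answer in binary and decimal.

Apply ^ to each column (1 where bits differ):
  1101
^ 0000
------
  1101

Answer: 1101 (13)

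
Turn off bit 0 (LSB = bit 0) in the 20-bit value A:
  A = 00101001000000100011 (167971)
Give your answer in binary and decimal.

Mask = ~(1 << 0) = 11111111111111111110
Bit 0 of A is 1, so AND-ing with the mask clears it to 0.
  00101001000000100011
& 11111111111111111110
----------------------
  00101001000000100010

Answer: 00101001000000100010 (167970)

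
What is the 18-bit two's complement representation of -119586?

1. Binary of +119586:  011101001100100010
2. Invert bits:     100010110011011101
3. Add 1:           100010110011011110

Answer: 100010110011011110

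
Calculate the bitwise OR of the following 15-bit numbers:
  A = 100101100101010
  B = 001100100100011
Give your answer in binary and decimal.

Apply | to each column (1 where either bit is 1):
  100101100101010
| 001100100100011
-----------------
  101101100101011

Answer: 101101100101011 (23339)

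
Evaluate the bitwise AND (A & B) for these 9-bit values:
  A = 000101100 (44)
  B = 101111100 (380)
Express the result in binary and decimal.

Apply & to each column (1 only where both bits are 1):
  000101100
& 101111100
-----------
  000101100

Answer: 000101100 (44)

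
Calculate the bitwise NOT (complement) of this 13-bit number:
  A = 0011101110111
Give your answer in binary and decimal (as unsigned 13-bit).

Flip each bit (0->1, 1->0):
  0011101110111
  1100010001000

Answer: 1100010001000 (6280)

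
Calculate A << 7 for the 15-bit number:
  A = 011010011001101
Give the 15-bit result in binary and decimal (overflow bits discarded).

Shift left by 7: drop the top 7 bit(s), append 7 zero(s) on the right.
  011010011001101  ->  discard [0110100], keep [11001101], append 0000000
= 110011010000000

Answer: 110011010000000 (26240)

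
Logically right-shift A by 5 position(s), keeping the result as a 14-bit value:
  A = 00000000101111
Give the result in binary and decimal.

Logical shift right by 5: drop the bottom 5 bit(s), prepend 5 zero(s) on the left.
  00000000101111  ->  keep [000000001], discard [01111], prepend 00000
= 00000000000001

Answer: 00000000000001 (1)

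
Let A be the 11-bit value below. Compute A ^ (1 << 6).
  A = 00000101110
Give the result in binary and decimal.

Mask = 1 << 6 = 00001000000
Bit 6 of A is 0; XOR with the mask flips it to 1.
  00000101110
^ 00001000000
-------------
  00001101110

Answer: 00001101110 (110)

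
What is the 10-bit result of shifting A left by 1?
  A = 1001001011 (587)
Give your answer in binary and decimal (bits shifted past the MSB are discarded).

Shift left by 1: drop the top 1 bit(s), append 1 zero(s) on the right.
  1001001011  ->  discard [1], keep [001001011], append 0
= 0010010110

Answer: 0010010110 (150)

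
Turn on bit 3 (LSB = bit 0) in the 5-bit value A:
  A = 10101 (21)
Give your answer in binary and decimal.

Mask = 1 << 3 = 01000
Bit 3 of A is 0, so OR-ing with the mask flips it to 1.
  10101
| 01000
-------
  11101

Answer: 11101 (29)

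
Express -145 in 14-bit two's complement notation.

1. Binary of +145:  00000010010001
2. Invert bits:     11111101101110
3. Add 1:           11111101101111

Answer: 11111101101111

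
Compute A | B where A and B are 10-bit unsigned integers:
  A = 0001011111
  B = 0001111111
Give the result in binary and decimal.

Apply | to each column (1 where either bit is 1):
  0001011111
| 0001111111
------------
  0001111111

Answer: 0001111111 (127)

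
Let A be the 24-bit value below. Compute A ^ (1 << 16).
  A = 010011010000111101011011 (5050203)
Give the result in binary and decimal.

Mask = 1 << 16 = 000000010000000000000000
Bit 16 of A is 1; XOR with the mask flips it to 0.
  010011010000111101011011
^ 000000010000000000000000
--------------------------
  010011000000111101011011

Answer: 010011000000111101011011 (4984667)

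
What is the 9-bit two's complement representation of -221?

1. Binary of +221:  011011101
2. Invert bits:     100100010
3. Add 1:           100100011

Answer: 100100011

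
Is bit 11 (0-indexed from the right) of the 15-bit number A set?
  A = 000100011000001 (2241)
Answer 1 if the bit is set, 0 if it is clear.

Bit 11 is the 12th from the right.
  000100011000001
     ^
That bit is 1.

Answer: 1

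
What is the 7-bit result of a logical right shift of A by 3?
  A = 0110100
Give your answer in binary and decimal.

Logical shift right by 3: drop the bottom 3 bit(s), prepend 3 zero(s) on the left.
  0110100  ->  keep [0110], discard [100], prepend 000
= 0000110

Answer: 0000110 (6)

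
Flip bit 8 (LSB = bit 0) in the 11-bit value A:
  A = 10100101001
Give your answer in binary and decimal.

Mask = 1 << 8 = 00100000000
Bit 8 of A is 1; XOR with the mask flips it to 0.
  10100101001
^ 00100000000
-------------
  10000101001

Answer: 10000101001 (1065)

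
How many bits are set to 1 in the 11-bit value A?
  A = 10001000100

10001000100
1-bits at positions (from bit 0 = LSB): 2, 6, 10
Count = 3

Answer: 3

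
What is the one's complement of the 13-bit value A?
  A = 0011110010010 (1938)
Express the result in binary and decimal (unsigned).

Flip each bit (0->1, 1->0):
  0011110010010
  1100001101101

Answer: 1100001101101 (6253)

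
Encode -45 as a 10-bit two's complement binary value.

1. Binary of +45:  0000101101
2. Invert bits:     1111010010
3. Add 1:           1111010011

Answer: 1111010011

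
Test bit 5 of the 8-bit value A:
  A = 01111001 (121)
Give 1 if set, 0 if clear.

Bit 5 is the 6th from the right.
  01111001
    ^
That bit is 1.

Answer: 1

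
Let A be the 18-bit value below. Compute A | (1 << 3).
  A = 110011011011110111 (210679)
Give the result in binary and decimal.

Mask = 1 << 3 = 000000000000001000
Bit 3 of A is 0, so OR-ing with the mask flips it to 1.
  110011011011110111
| 000000000000001000
--------------------
  110011011011111111

Answer: 110011011011111111 (210687)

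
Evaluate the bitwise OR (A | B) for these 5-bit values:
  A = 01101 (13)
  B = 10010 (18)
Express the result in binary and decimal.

Apply | to each column (1 where either bit is 1):
  01101
| 10010
-------
  11111

Answer: 11111 (31)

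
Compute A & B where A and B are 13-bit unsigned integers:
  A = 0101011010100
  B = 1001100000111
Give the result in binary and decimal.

Apply & to each column (1 only where both bits are 1):
  0101011010100
& 1001100000111
---------------
  0001000000100

Answer: 0001000000100 (516)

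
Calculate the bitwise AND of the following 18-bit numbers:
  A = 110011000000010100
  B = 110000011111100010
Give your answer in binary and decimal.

Apply & to each column (1 only where both bits are 1):
  110011000000010100
& 110000011111100010
--------------------
  110000000000000000

Answer: 110000000000000000 (196608)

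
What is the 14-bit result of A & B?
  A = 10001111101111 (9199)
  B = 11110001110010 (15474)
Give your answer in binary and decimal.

Apply & to each column (1 only where both bits are 1):
  10001111101111
& 11110001110010
----------------
  10000001100010

Answer: 10000001100010 (8290)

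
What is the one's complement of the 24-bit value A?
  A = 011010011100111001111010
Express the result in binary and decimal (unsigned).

Flip each bit (0->1, 1->0):
  011010011100111001111010
  100101100011000110000101

Answer: 100101100011000110000101 (9843077)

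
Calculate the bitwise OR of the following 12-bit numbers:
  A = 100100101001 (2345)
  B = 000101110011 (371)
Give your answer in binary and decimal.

Apply | to each column (1 where either bit is 1):
  100100101001
| 000101110011
--------------
  100101111011

Answer: 100101111011 (2427)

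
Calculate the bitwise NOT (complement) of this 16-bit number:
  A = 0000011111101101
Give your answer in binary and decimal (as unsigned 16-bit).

Flip each bit (0->1, 1->0):
  0000011111101101
  1111100000010010

Answer: 1111100000010010 (63506)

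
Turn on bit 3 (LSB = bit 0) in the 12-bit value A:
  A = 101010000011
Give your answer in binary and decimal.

Mask = 1 << 3 = 000000001000
Bit 3 of A is 0, so OR-ing with the mask flips it to 1.
  101010000011
| 000000001000
--------------
  101010001011

Answer: 101010001011 (2699)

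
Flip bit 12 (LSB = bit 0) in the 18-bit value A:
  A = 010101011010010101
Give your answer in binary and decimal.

Mask = 1 << 12 = 000001000000000000
Bit 12 of A is 1; XOR with the mask flips it to 0.
  010101011010010101
^ 000001000000000000
--------------------
  010100011010010101

Answer: 010100011010010101 (83605)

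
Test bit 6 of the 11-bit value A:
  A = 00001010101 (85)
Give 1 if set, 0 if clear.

Bit 6 is the 7th from the right.
  00001010101
      ^
That bit is 1.

Answer: 1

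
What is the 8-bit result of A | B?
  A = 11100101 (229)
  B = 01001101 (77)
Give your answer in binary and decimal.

Apply | to each column (1 where either bit is 1):
  11100101
| 01001101
----------
  11101101

Answer: 11101101 (237)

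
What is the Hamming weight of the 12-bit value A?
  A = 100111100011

100111100011
1-bits at positions (from bit 0 = LSB): 0, 1, 5, 6, 7, 8, 11
Count = 7

Answer: 7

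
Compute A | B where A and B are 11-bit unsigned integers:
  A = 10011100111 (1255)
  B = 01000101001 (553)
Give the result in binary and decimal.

Apply | to each column (1 where either bit is 1):
  10011100111
| 01000101001
-------------
  11011101111

Answer: 11011101111 (1775)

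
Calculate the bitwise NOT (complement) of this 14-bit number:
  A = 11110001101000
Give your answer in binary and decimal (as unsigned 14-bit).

Flip each bit (0->1, 1->0):
  11110001101000
  00001110010111

Answer: 00001110010111 (919)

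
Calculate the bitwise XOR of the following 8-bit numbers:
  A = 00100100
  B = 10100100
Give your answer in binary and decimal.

Apply ^ to each column (1 where bits differ):
  00100100
^ 10100100
----------
  10000000

Answer: 10000000 (128)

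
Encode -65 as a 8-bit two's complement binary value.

1. Binary of +65:  01000001
2. Invert bits:     10111110
3. Add 1:           10111111

Answer: 10111111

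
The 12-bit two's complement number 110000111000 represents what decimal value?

MSB is 1, so the value is negative. Find the magnitude:
1. Invert bits:  001111000111
2. Add 1:        001111001000  = 968
3. Apply sign:   -968

Answer: -968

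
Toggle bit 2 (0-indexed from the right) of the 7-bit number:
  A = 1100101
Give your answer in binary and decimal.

Mask = 1 << 2 = 0000100
Bit 2 of A is 1; XOR with the mask flips it to 0.
  1100101
^ 0000100
---------
  1100001

Answer: 1100001 (97)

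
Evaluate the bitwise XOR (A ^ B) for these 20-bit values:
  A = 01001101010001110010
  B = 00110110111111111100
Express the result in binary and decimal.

Apply ^ to each column (1 where bits differ):
  01001101010001110010
^ 00110110111111111100
----------------------
  01111011101110001110

Answer: 01111011101110001110 (506766)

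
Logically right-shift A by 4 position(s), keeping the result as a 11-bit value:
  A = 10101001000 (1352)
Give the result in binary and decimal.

Logical shift right by 4: drop the bottom 4 bit(s), prepend 4 zero(s) on the left.
  10101001000  ->  keep [1010100], discard [1000], prepend 0000
= 00001010100

Answer: 00001010100 (84)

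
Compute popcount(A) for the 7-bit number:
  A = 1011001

1011001
1-bits at positions (from bit 0 = LSB): 0, 3, 4, 6
Count = 4

Answer: 4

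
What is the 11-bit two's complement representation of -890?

1. Binary of +890:  01101111010
2. Invert bits:     10010000101
3. Add 1:           10010000110

Answer: 10010000110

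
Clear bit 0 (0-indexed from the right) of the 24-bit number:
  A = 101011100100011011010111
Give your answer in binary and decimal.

Mask = ~(1 << 0) = 111111111111111111111110
Bit 0 of A is 1, so AND-ing with the mask clears it to 0.
  101011100100011011010111
& 111111111111111111111110
--------------------------
  101011100100011011010110

Answer: 101011100100011011010110 (11421398)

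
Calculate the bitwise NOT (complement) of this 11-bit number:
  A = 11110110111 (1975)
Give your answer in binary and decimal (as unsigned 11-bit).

Flip each bit (0->1, 1->0):
  11110110111
  00001001000

Answer: 00001001000 (72)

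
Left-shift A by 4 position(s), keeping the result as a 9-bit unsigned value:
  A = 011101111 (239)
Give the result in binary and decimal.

Shift left by 4: drop the top 4 bit(s), append 4 zero(s) on the right.
  011101111  ->  discard [0111], keep [01111], append 0000
= 011110000

Answer: 011110000 (240)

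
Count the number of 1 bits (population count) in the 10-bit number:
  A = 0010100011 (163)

0010100011
1-bits at positions (from bit 0 = LSB): 0, 1, 5, 7
Count = 4

Answer: 4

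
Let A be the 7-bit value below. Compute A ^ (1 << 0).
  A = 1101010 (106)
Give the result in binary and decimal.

Mask = 1 << 0 = 0000001
Bit 0 of A is 0; XOR with the mask flips it to 1.
  1101010
^ 0000001
---------
  1101011

Answer: 1101011 (107)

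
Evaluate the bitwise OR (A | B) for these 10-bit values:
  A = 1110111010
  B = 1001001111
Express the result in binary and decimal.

Apply | to each column (1 where either bit is 1):
  1110111010
| 1001001111
------------
  1111111111

Answer: 1111111111 (1023)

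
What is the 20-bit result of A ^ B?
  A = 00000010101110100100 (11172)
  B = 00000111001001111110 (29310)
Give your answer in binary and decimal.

Apply ^ to each column (1 where bits differ):
  00000010101110100100
^ 00000111001001111110
----------------------
  00000101100111011010

Answer: 00000101100111011010 (23002)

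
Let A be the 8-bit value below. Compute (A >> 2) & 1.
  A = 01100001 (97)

Bit 2 is the 3rd from the right.
  01100001
       ^
That bit is 0.

Answer: 0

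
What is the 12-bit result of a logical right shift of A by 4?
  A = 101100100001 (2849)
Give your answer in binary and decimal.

Logical shift right by 4: drop the bottom 4 bit(s), prepend 4 zero(s) on the left.
  101100100001  ->  keep [10110010], discard [0001], prepend 0000
= 000010110010

Answer: 000010110010 (178)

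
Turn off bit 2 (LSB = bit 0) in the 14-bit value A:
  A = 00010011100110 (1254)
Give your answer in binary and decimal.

Mask = ~(1 << 2) = 11111111111011
Bit 2 of A is 1, so AND-ing with the mask clears it to 0.
  00010011100110
& 11111111111011
----------------
  00010011100010

Answer: 00010011100010 (1250)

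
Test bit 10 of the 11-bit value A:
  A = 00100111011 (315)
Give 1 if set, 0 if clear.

Bit 10 is the 11th from the right.
  00100111011
  ^
That bit is 0.

Answer: 0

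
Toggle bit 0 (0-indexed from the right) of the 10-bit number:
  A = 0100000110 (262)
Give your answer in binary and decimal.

Mask = 1 << 0 = 0000000001
Bit 0 of A is 0; XOR with the mask flips it to 1.
  0100000110
^ 0000000001
------------
  0100000111

Answer: 0100000111 (263)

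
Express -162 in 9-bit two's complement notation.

1. Binary of +162:  010100010
2. Invert bits:     101011101
3. Add 1:           101011110

Answer: 101011110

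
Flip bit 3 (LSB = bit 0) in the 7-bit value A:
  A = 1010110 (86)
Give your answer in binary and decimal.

Mask = 1 << 3 = 0001000
Bit 3 of A is 0; XOR with the mask flips it to 1.
  1010110
^ 0001000
---------
  1011110

Answer: 1011110 (94)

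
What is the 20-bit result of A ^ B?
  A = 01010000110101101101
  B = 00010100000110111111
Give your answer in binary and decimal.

Apply ^ to each column (1 where bits differ):
  01010000110101101101
^ 00010100000110111111
----------------------
  01000100110011010010

Answer: 01000100110011010010 (281810)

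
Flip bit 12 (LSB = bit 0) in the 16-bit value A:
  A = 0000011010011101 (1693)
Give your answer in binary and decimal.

Mask = 1 << 12 = 0001000000000000
Bit 12 of A is 0; XOR with the mask flips it to 1.
  0000011010011101
^ 0001000000000000
------------------
  0001011010011101

Answer: 0001011010011101 (5789)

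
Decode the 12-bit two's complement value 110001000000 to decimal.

MSB is 1, so the value is negative. Find the magnitude:
1. Invert bits:  001110111111
2. Add 1:        001111000000  = 960
3. Apply sign:   -960

Answer: -960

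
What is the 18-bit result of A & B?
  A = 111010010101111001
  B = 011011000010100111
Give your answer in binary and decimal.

Apply & to each column (1 only where both bits are 1):
  111010010101111001
& 011011000010100111
--------------------
  011010000000100001

Answer: 011010000000100001 (106529)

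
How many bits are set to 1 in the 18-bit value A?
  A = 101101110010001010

101101110010001010
1-bits at positions (from bit 0 = LSB): 1, 3, 7, 10, 11, 12, 14, 15, 17
Count = 9

Answer: 9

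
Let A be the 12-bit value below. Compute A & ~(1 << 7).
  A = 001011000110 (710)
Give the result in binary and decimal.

Mask = ~(1 << 7) = 111101111111
Bit 7 of A is 1, so AND-ing with the mask clears it to 0.
  001011000110
& 111101111111
--------------
  001001000110

Answer: 001001000110 (582)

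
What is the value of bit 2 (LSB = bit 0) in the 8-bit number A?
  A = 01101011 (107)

Bit 2 is the 3rd from the right.
  01101011
       ^
That bit is 0.

Answer: 0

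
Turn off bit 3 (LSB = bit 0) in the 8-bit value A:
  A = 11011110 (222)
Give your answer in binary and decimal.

Mask = ~(1 << 3) = 11110111
Bit 3 of A is 1, so AND-ing with the mask clears it to 0.
  11011110
& 11110111
----------
  11010110

Answer: 11010110 (214)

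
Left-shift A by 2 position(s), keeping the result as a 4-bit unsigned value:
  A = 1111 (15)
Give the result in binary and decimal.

Shift left by 2: drop the top 2 bit(s), append 2 zero(s) on the right.
  1111  ->  discard [11], keep [11], append 00
= 1100

Answer: 1100 (12)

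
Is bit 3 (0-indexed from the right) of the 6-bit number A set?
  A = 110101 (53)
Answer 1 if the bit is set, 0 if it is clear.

Bit 3 is the 4th from the right.
  110101
    ^
That bit is 0.

Answer: 0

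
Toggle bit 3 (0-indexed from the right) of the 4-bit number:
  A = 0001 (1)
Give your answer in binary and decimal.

Mask = 1 << 3 = 1000
Bit 3 of A is 0; XOR with the mask flips it to 1.
  0001
^ 1000
------
  1001

Answer: 1001 (9)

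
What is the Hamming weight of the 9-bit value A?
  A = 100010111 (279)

100010111
1-bits at positions (from bit 0 = LSB): 0, 1, 2, 4, 8
Count = 5

Answer: 5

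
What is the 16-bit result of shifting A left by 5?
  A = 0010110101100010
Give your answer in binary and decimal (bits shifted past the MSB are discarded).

Shift left by 5: drop the top 5 bit(s), append 5 zero(s) on the right.
  0010110101100010  ->  discard [00101], keep [10101100010], append 00000
= 1010110001000000

Answer: 1010110001000000 (44096)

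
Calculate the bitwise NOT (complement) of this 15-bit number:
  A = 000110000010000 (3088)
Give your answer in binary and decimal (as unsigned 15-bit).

Flip each bit (0->1, 1->0):
  000110000010000
  111001111101111

Answer: 111001111101111 (29679)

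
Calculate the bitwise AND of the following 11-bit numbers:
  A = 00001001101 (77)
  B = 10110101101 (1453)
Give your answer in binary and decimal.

Apply & to each column (1 only where both bits are 1):
  00001001101
& 10110101101
-------------
  00000001101

Answer: 00000001101 (13)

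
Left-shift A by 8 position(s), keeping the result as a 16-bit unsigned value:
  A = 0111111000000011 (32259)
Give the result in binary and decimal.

Shift left by 8: drop the top 8 bit(s), append 8 zero(s) on the right.
  0111111000000011  ->  discard [01111110], keep [00000011], append 00000000
= 0000001100000000

Answer: 0000001100000000 (768)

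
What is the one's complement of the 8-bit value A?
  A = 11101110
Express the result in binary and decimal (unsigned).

Flip each bit (0->1, 1->0):
  11101110
  00010001

Answer: 00010001 (17)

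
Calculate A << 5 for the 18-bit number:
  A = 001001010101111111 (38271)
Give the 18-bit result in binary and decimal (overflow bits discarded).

Shift left by 5: drop the top 5 bit(s), append 5 zero(s) on the right.
  001001010101111111  ->  discard [00100], keep [1010101111111], append 00000
= 101010111111100000

Answer: 101010111111100000 (176096)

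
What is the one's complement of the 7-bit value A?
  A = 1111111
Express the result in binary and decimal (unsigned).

Flip each bit (0->1, 1->0):
  1111111
  0000000

Answer: 0000000 (0)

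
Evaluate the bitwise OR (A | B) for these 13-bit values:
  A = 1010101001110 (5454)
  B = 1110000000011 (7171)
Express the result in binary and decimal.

Apply | to each column (1 where either bit is 1):
  1010101001110
| 1110000000011
---------------
  1110101001111

Answer: 1110101001111 (7503)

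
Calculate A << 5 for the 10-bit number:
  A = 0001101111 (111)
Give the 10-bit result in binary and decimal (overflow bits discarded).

Shift left by 5: drop the top 5 bit(s), append 5 zero(s) on the right.
  0001101111  ->  discard [00011], keep [01111], append 00000
= 0111100000

Answer: 0111100000 (480)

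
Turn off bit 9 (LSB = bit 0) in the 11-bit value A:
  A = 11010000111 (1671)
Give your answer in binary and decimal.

Mask = ~(1 << 9) = 10111111111
Bit 9 of A is 1, so AND-ing with the mask clears it to 0.
  11010000111
& 10111111111
-------------
  10010000111

Answer: 10010000111 (1159)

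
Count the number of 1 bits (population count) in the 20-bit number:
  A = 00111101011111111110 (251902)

00111101011111111110
1-bits at positions (from bit 0 = LSB): 1, 2, 3, 4, 5, 6, 7, 8, 9, 10, 12, 14, 15, 16, 17
Count = 15

Answer: 15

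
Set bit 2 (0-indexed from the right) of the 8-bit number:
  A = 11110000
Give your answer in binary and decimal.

Mask = 1 << 2 = 00000100
Bit 2 of A is 0, so OR-ing with the mask flips it to 1.
  11110000
| 00000100
----------
  11110100

Answer: 11110100 (244)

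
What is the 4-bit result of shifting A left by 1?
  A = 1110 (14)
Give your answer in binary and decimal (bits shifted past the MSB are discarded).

Shift left by 1: drop the top 1 bit(s), append 1 zero(s) on the right.
  1110  ->  discard [1], keep [110], append 0
= 1100

Answer: 1100 (12)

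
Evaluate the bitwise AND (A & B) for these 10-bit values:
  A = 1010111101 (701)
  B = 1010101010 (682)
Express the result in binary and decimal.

Apply & to each column (1 only where both bits are 1):
  1010111101
& 1010101010
------------
  1010101000

Answer: 1010101000 (680)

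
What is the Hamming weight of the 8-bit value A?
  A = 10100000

10100000
1-bits at positions (from bit 0 = LSB): 5, 7
Count = 2

Answer: 2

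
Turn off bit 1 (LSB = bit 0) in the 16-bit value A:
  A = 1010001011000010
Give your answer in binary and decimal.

Mask = ~(1 << 1) = 1111111111111101
Bit 1 of A is 1, so AND-ing with the mask clears it to 0.
  1010001011000010
& 1111111111111101
------------------
  1010001011000000

Answer: 1010001011000000 (41664)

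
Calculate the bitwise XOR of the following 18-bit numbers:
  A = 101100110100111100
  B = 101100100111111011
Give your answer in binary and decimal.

Apply ^ to each column (1 where bits differ):
  101100110100111100
^ 101100100111111011
--------------------
  000000010011000111

Answer: 000000010011000111 (1223)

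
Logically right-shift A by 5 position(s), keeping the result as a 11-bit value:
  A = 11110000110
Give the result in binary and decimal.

Logical shift right by 5: drop the bottom 5 bit(s), prepend 5 zero(s) on the left.
  11110000110  ->  keep [111100], discard [00110], prepend 00000
= 00000111100

Answer: 00000111100 (60)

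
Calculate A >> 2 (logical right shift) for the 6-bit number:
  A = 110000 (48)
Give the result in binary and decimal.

Logical shift right by 2: drop the bottom 2 bit(s), prepend 2 zero(s) on the left.
  110000  ->  keep [1100], discard [00], prepend 00
= 001100

Answer: 001100 (12)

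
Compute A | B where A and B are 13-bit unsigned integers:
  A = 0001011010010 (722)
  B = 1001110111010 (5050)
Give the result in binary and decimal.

Apply | to each column (1 where either bit is 1):
  0001011010010
| 1001110111010
---------------
  1001111111010

Answer: 1001111111010 (5114)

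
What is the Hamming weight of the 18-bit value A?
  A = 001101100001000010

001101100001000010
1-bits at positions (from bit 0 = LSB): 1, 6, 11, 12, 14, 15
Count = 6

Answer: 6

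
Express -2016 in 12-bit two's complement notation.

1. Binary of +2016:  011111100000
2. Invert bits:     100000011111
3. Add 1:           100000100000

Answer: 100000100000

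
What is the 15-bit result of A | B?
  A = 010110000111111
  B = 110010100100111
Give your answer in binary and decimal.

Apply | to each column (1 where either bit is 1):
  010110000111111
| 110010100100111
-----------------
  110110100111111

Answer: 110110100111111 (27967)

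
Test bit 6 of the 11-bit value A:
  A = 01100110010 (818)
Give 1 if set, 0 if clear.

Bit 6 is the 7th from the right.
  01100110010
      ^
That bit is 0.

Answer: 0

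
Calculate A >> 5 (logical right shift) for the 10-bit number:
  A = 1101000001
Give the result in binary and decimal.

Logical shift right by 5: drop the bottom 5 bit(s), prepend 5 zero(s) on the left.
  1101000001  ->  keep [11010], discard [00001], prepend 00000
= 0000011010

Answer: 0000011010 (26)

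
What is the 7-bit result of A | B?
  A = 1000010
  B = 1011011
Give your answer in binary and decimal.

Apply | to each column (1 where either bit is 1):
  1000010
| 1011011
---------
  1011011

Answer: 1011011 (91)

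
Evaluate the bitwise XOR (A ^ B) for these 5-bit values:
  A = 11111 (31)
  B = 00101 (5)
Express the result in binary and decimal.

Apply ^ to each column (1 where bits differ):
  11111
^ 00101
-------
  11010

Answer: 11010 (26)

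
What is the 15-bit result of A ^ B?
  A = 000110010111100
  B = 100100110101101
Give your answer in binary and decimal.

Apply ^ to each column (1 where bits differ):
  000110010111100
^ 100100110101101
-----------------
  100010100010001

Answer: 100010100010001 (17681)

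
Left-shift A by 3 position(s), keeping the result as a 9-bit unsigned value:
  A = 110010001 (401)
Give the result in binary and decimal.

Shift left by 3: drop the top 3 bit(s), append 3 zero(s) on the right.
  110010001  ->  discard [110], keep [010001], append 000
= 010001000

Answer: 010001000 (136)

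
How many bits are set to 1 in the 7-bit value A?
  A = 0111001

0111001
1-bits at positions (from bit 0 = LSB): 0, 3, 4, 5
Count = 4

Answer: 4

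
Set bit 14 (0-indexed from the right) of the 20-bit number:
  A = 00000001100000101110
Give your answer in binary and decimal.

Mask = 1 << 14 = 00000100000000000000
Bit 14 of A is 0, so OR-ing with the mask flips it to 1.
  00000001100000101110
| 00000100000000000000
----------------------
  00000101100000101110

Answer: 00000101100000101110 (22574)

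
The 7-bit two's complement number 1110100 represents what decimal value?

MSB is 1, so the value is negative. Find the magnitude:
1. Invert bits:  0001011
2. Add 1:        0001100  = 12
3. Apply sign:   -12

Answer: -12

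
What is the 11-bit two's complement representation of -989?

1. Binary of +989:  01111011101
2. Invert bits:     10000100010
3. Add 1:           10000100011

Answer: 10000100011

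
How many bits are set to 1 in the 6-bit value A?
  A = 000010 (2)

000010
1-bits at positions (from bit 0 = LSB): 1
Count = 1

Answer: 1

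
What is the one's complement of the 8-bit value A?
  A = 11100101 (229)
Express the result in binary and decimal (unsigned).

Flip each bit (0->1, 1->0):
  11100101
  00011010

Answer: 00011010 (26)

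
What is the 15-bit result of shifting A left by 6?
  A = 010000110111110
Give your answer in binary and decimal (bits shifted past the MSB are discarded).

Shift left by 6: drop the top 6 bit(s), append 6 zero(s) on the right.
  010000110111110  ->  discard [010000], keep [110111110], append 000000
= 110111110000000

Answer: 110111110000000 (28544)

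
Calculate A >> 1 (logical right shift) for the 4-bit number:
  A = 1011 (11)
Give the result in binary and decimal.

Logical shift right by 1: drop the bottom 1 bit(s), prepend 1 zero(s) on the left.
  1011  ->  keep [101], discard [1], prepend 0
= 0101

Answer: 0101 (5)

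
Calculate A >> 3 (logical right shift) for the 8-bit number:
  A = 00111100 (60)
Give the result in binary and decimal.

Logical shift right by 3: drop the bottom 3 bit(s), prepend 3 zero(s) on the left.
  00111100  ->  keep [00111], discard [100], prepend 000
= 00000111

Answer: 00000111 (7)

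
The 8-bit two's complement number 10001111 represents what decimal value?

MSB is 1, so the value is negative. Find the magnitude:
1. Invert bits:  01110000
2. Add 1:        01110001  = 113
3. Apply sign:   -113

Answer: -113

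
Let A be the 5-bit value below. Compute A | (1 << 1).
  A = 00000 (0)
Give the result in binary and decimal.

Mask = 1 << 1 = 00010
Bit 1 of A is 0, so OR-ing with the mask flips it to 1.
  00000
| 00010
-------
  00010

Answer: 00010 (2)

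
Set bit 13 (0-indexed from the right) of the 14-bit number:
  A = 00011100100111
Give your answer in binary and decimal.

Mask = 1 << 13 = 10000000000000
Bit 13 of A is 0, so OR-ing with the mask flips it to 1.
  00011100100111
| 10000000000000
----------------
  10011100100111

Answer: 10011100100111 (10023)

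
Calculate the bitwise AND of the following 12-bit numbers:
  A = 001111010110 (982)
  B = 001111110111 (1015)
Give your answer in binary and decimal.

Apply & to each column (1 only where both bits are 1):
  001111010110
& 001111110111
--------------
  001111010110

Answer: 001111010110 (982)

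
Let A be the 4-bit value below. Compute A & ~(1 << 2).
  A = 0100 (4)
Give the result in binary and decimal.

Mask = ~(1 << 2) = 1011
Bit 2 of A is 1, so AND-ing with the mask clears it to 0.
  0100
& 1011
------
  0000

Answer: 0000 (0)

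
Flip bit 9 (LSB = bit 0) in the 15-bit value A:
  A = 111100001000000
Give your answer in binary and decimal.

Mask = 1 << 9 = 000001000000000
Bit 9 of A is 0; XOR with the mask flips it to 1.
  111100001000000
^ 000001000000000
-----------------
  111101001000000

Answer: 111101001000000 (31296)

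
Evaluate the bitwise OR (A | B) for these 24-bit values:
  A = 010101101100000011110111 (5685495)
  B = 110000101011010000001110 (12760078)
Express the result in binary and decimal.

Apply | to each column (1 where either bit is 1):
  010101101100000011110111
| 110000101011010000001110
--------------------------
  110101101111010011111111

Answer: 110101101111010011111111 (14087423)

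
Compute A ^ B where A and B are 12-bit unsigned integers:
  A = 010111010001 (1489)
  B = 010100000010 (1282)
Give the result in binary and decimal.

Apply ^ to each column (1 where bits differ):
  010111010001
^ 010100000010
--------------
  000011010011

Answer: 000011010011 (211)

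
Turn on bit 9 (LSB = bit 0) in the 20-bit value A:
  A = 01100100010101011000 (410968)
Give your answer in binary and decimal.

Mask = 1 << 9 = 00000000001000000000
Bit 9 of A is 0, so OR-ing with the mask flips it to 1.
  01100100010101011000
| 00000000001000000000
----------------------
  01100100011101011000

Answer: 01100100011101011000 (411480)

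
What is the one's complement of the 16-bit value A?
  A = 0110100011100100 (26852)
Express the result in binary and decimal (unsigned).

Flip each bit (0->1, 1->0):
  0110100011100100
  1001011100011011

Answer: 1001011100011011 (38683)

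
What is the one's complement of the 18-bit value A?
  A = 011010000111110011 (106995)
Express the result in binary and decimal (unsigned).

Flip each bit (0->1, 1->0):
  011010000111110011
  100101111000001100

Answer: 100101111000001100 (155148)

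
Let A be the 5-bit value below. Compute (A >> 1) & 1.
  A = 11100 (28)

Bit 1 is the 2nd from the right.
  11100
     ^
That bit is 0.

Answer: 0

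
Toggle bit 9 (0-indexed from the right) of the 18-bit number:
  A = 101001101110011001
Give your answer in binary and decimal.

Mask = 1 << 9 = 000000001000000000
Bit 9 of A is 1; XOR with the mask flips it to 0.
  101001101110011001
^ 000000001000000000
--------------------
  101001100110011001

Answer: 101001100110011001 (170393)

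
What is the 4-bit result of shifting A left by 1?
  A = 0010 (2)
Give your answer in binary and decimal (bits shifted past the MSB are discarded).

Shift left by 1: drop the top 1 bit(s), append 1 zero(s) on the right.
  0010  ->  discard [0], keep [010], append 0
= 0100

Answer: 0100 (4)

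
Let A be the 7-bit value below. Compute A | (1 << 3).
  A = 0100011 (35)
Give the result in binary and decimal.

Mask = 1 << 3 = 0001000
Bit 3 of A is 0, so OR-ing with the mask flips it to 1.
  0100011
| 0001000
---------
  0101011

Answer: 0101011 (43)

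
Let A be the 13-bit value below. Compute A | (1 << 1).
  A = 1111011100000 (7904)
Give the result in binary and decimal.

Mask = 1 << 1 = 0000000000010
Bit 1 of A is 0, so OR-ing with the mask flips it to 1.
  1111011100000
| 0000000000010
---------------
  1111011100010

Answer: 1111011100010 (7906)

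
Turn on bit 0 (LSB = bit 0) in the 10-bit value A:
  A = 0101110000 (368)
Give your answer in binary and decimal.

Mask = 1 << 0 = 0000000001
Bit 0 of A is 0, so OR-ing with the mask flips it to 1.
  0101110000
| 0000000001
------------
  0101110001

Answer: 0101110001 (369)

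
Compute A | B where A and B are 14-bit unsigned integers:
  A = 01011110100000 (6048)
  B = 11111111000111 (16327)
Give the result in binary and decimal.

Apply | to each column (1 where either bit is 1):
  01011110100000
| 11111111000111
----------------
  11111111100111

Answer: 11111111100111 (16359)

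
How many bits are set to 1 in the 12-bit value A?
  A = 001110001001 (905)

001110001001
1-bits at positions (from bit 0 = LSB): 0, 3, 7, 8, 9
Count = 5

Answer: 5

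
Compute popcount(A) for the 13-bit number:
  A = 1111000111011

1111000111011
1-bits at positions (from bit 0 = LSB): 0, 1, 3, 4, 5, 9, 10, 11, 12
Count = 9

Answer: 9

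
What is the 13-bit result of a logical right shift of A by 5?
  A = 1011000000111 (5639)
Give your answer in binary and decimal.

Logical shift right by 5: drop the bottom 5 bit(s), prepend 5 zero(s) on the left.
  1011000000111  ->  keep [10110000], discard [00111], prepend 00000
= 0000010110000

Answer: 0000010110000 (176)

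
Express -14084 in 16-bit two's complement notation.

1. Binary of +14084:  0011011100000100
2. Invert bits:     1100100011111011
3. Add 1:           1100100011111100

Answer: 1100100011111100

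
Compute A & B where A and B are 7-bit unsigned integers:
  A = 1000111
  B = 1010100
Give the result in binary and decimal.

Apply & to each column (1 only where both bits are 1):
  1000111
& 1010100
---------
  1000100

Answer: 1000100 (68)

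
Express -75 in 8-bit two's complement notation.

1. Binary of +75:  01001011
2. Invert bits:     10110100
3. Add 1:           10110101

Answer: 10110101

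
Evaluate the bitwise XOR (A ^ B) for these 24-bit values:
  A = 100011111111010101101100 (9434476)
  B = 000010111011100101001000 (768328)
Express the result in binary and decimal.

Apply ^ to each column (1 where bits differ):
  100011111111010101101100
^ 000010111011100101001000
--------------------------
  100001000100110000100100

Answer: 100001000100110000100100 (8670244)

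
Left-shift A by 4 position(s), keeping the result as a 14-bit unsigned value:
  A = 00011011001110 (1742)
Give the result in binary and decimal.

Shift left by 4: drop the top 4 bit(s), append 4 zero(s) on the right.
  00011011001110  ->  discard [0001], keep [1011001110], append 0000
= 10110011100000

Answer: 10110011100000 (11488)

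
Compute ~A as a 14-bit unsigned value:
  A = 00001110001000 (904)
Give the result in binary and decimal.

Flip each bit (0->1, 1->0):
  00001110001000
  11110001110111

Answer: 11110001110111 (15479)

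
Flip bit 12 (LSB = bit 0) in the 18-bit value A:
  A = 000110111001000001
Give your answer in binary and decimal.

Mask = 1 << 12 = 000001000000000000
Bit 12 of A is 0; XOR with the mask flips it to 1.
  000110111001000001
^ 000001000000000000
--------------------
  000111111001000001

Answer: 000111111001000001 (32321)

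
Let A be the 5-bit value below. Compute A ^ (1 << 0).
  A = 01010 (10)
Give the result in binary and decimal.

Mask = 1 << 0 = 00001
Bit 0 of A is 0; XOR with the mask flips it to 1.
  01010
^ 00001
-------
  01011

Answer: 01011 (11)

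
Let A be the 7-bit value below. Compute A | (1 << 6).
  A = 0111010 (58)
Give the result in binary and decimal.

Mask = 1 << 6 = 1000000
Bit 6 of A is 0, so OR-ing with the mask flips it to 1.
  0111010
| 1000000
---------
  1111010

Answer: 1111010 (122)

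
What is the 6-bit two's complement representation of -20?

1. Binary of +20:  010100
2. Invert bits:     101011
3. Add 1:           101100

Answer: 101100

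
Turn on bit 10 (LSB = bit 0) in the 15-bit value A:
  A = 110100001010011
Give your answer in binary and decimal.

Mask = 1 << 10 = 000010000000000
Bit 10 of A is 0, so OR-ing with the mask flips it to 1.
  110100001010011
| 000010000000000
-----------------
  110110001010011

Answer: 110110001010011 (27731)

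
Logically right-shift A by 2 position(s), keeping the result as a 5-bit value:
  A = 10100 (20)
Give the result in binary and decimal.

Logical shift right by 2: drop the bottom 2 bit(s), prepend 2 zero(s) on the left.
  10100  ->  keep [101], discard [00], prepend 00
= 00101

Answer: 00101 (5)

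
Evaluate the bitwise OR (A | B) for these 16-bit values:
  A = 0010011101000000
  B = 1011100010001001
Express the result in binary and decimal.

Apply | to each column (1 where either bit is 1):
  0010011101000000
| 1011100010001001
------------------
  1011111111001001

Answer: 1011111111001001 (49097)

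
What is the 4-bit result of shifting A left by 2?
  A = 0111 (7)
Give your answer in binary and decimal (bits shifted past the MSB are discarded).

Shift left by 2: drop the top 2 bit(s), append 2 zero(s) on the right.
  0111  ->  discard [01], keep [11], append 00
= 1100

Answer: 1100 (12)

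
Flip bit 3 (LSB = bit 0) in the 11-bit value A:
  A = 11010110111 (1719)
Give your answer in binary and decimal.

Mask = 1 << 3 = 00000001000
Bit 3 of A is 0; XOR with the mask flips it to 1.
  11010110111
^ 00000001000
-------------
  11010111111

Answer: 11010111111 (1727)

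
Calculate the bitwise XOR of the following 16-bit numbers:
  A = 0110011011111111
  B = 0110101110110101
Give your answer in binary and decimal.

Apply ^ to each column (1 where bits differ):
  0110011011111111
^ 0110101110110101
------------------
  0000110101001010

Answer: 0000110101001010 (3402)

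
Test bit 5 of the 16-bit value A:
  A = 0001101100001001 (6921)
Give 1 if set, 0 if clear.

Bit 5 is the 6th from the right.
  0001101100001001
            ^
That bit is 0.

Answer: 0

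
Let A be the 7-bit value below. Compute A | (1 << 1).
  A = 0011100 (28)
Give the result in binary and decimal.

Mask = 1 << 1 = 0000010
Bit 1 of A is 0, so OR-ing with the mask flips it to 1.
  0011100
| 0000010
---------
  0011110

Answer: 0011110 (30)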